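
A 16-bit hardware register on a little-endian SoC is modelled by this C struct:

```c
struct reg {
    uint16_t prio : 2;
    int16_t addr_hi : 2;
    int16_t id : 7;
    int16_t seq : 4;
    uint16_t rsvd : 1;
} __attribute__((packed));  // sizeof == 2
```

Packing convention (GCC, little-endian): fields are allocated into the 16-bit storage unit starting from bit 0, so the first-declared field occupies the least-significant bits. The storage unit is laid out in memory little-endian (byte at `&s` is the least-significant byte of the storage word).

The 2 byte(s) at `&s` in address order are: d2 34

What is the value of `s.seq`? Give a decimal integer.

[0]=0xd2 [1]=0x34 (little-endian) → word 0x34d2
prio [0+:2] = (word>>0) & 0x3 = 2
addr_hi [2+:2] = (word>>2) & 0x3 = 0
id [4+:7] = (word>>4) & 0x7f = 77
seq [11+:4] = (word>>11) & 0xf = 6  ←
rsvd [15+:1] = (word>>15) & 0x1 = 0
seq signed 4b, MSB=0: value = 6

6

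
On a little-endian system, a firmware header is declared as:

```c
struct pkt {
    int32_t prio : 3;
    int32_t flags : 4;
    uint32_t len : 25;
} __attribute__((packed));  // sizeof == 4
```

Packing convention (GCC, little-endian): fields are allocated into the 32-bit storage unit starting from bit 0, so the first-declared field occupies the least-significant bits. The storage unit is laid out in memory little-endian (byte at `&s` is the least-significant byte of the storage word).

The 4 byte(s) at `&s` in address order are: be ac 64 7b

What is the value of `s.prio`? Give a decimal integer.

[0]=0xbe [1]=0xac [2]=0x64 [3]=0x7b (little-endian) → word 0x7b64acbe
prio:3 @ bit 0 → (0x7b64acbe>>0)&0x7 = 0x6  ←
flags:4 @ bit 3 → (0x7b64acbe>>3)&0xf = 0x7
len:25 @ bit 7 → (0x7b64acbe>>7)&0x1ffffff = 0xf6c959
prio signed 3b, MSB=1: 6 - 8 = -2

-2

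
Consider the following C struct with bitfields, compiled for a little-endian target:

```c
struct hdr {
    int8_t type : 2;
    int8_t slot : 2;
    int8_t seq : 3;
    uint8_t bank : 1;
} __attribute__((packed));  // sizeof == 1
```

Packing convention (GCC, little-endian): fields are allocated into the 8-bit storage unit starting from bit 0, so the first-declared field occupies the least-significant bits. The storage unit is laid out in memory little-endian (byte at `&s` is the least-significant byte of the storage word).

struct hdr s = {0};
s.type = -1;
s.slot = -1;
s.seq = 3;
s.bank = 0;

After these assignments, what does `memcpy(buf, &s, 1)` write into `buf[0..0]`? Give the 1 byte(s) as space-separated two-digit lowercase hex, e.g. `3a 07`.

3f

type:2 = -1 → 0x3 << 0 → word 0x03
slot:2 = -1 → 0x3 << 2 → word 0x0f
seq:3 = 3 → 0x3 << 4 → word 0x3f
bank:1 = 0 → 0x0 << 7 → word 0x3f
word = 0x3f → little-endian bytes:
  [0]=0x3f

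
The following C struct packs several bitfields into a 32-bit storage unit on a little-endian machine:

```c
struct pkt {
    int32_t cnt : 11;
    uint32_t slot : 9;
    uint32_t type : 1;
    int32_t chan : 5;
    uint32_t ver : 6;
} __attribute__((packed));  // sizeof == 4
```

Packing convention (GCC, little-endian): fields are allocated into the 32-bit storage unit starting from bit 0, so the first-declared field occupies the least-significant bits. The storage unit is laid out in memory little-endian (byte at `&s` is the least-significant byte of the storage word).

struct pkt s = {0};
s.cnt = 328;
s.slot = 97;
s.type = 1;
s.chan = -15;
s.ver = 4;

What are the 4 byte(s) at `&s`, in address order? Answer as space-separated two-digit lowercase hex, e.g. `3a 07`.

48 09 33 12

cnt (11b) val=328 bits=0x148 at bit 0: 0x00000148
slot (9b) val=97 bits=0x61 at bit 11: 0x00030948
type (1b) val=1 bits=0x1 at bit 20: 0x00130948
chan (5b) val=-15 bits=0x11 at bit 21: 0x02330948
ver (6b) val=4 bits=0x4 at bit 26: 0x12330948
word = 0x12330948 → little-endian bytes:
  [0]=0x48  [1]=0x09  [2]=0x33  [3]=0x12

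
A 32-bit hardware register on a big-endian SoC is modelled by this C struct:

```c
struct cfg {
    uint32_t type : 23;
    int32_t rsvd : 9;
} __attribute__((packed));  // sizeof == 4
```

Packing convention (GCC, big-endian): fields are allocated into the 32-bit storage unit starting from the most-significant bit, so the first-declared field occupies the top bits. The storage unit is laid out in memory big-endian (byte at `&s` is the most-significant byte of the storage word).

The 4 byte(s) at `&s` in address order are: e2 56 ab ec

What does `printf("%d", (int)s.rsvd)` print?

-20

[0]=0xe2 [1]=0x56 [2]=0xab [3]=0xec (big-endian) → word 0xe256abec
type [9+:23] = (word>>9) & 0x7fffff = 7416661
rsvd [0+:9] = (word>>0) & 0x1ff = 492  ←
rsvd signed 9b, MSB=1: 492 - 512 = -20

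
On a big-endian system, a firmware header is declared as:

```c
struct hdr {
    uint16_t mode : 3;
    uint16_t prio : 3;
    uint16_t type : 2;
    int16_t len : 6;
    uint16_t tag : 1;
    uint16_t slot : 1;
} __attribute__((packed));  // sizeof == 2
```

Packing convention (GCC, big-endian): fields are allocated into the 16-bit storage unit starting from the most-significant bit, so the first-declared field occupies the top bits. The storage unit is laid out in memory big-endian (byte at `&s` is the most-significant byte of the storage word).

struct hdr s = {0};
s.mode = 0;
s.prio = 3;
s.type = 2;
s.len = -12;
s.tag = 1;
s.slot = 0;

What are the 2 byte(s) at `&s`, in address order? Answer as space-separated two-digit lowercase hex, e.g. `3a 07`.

mode:3 = 0 → 0x0 << 13 → word 0x0000
prio:3 = 3 → 0x3 << 10 → word 0x0c00
type:2 = 2 → 0x2 << 8 → word 0x0e00
len:6 = -12 → 0x34 << 2 → word 0x0ed0
tag:1 = 1 → 0x1 << 1 → word 0x0ed2
slot:1 = 0 → 0x0 << 0 → word 0x0ed2
word = 0x0ed2 → big-endian bytes:
  [0]=0x0e  [1]=0xd2

0e d2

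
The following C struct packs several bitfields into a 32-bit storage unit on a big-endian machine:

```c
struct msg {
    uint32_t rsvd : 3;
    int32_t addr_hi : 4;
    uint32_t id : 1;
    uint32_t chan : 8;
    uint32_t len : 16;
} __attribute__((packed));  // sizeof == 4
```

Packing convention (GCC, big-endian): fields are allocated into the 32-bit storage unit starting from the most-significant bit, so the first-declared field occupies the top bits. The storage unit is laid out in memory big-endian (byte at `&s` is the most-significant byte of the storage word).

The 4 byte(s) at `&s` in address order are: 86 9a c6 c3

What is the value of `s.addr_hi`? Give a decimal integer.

[0]=0x86 [1]=0x9a [2]=0xc6 [3]=0xc3 (big-endian) → word 0x869ac6c3
rsvd [29+:3] = (word>>29) & 0x7 = 4
addr_hi [25+:4] = (word>>25) & 0xf = 3  ←
id [24+:1] = (word>>24) & 0x1 = 0
chan [16+:8] = (word>>16) & 0xff = 154
len [0+:16] = (word>>0) & 0xffff = 50883
addr_hi signed 4b, MSB=0: value = 3

3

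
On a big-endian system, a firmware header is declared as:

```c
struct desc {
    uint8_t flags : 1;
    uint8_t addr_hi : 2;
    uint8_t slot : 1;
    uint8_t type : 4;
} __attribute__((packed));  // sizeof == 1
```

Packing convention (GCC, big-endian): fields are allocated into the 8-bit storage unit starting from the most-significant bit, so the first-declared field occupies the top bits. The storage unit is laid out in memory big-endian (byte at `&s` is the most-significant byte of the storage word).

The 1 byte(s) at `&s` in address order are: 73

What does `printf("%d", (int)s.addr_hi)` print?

[0]=0x73 (big-endian) → word 0x73
flags [7+:1] = (word>>7) & 0x1 = 0
addr_hi [5+:2] = (word>>5) & 0x3 = 3  ←
slot [4+:1] = (word>>4) & 0x1 = 1
type [0+:4] = (word>>0) & 0xf = 3

3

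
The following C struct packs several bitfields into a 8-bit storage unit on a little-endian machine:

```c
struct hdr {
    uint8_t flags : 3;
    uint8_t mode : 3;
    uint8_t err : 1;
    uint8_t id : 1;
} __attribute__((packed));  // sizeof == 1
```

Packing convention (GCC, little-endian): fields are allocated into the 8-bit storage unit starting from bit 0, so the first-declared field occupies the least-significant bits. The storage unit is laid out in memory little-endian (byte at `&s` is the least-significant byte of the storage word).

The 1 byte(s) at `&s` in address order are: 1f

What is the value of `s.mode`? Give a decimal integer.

3

[0]=0x1f (little-endian) → word 0x1f
flags [0+:3] = (word>>0) & 0x7 = 7
mode [3+:3] = (word>>3) & 0x7 = 3  ←
err [6+:1] = (word>>6) & 0x1 = 0
id [7+:1] = (word>>7) & 0x1 = 0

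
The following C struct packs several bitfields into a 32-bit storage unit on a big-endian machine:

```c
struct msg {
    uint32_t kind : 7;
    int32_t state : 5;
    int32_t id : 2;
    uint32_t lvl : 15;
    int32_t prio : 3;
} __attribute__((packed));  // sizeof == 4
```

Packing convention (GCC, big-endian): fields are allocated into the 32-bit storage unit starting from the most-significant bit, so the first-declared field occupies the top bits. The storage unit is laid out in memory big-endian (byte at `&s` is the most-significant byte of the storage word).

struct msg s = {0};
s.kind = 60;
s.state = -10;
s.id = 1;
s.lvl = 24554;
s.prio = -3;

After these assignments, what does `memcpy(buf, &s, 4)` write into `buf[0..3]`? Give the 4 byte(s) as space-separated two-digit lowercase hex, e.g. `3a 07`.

kind:7 = 60 → 0x3c << 25 → word 0x78000000
state:5 = -10 → 0x16 << 20 → word 0x79600000
id:2 = 1 → 0x1 << 18 → word 0x79640000
lvl:15 = 24554 → 0x5fea << 3 → word 0x7966ff50
prio:3 = -3 → 0x5 << 0 → word 0x7966ff55
word = 0x7966ff55 → big-endian bytes:
  [0]=0x79  [1]=0x66  [2]=0xff  [3]=0x55

79 66 ff 55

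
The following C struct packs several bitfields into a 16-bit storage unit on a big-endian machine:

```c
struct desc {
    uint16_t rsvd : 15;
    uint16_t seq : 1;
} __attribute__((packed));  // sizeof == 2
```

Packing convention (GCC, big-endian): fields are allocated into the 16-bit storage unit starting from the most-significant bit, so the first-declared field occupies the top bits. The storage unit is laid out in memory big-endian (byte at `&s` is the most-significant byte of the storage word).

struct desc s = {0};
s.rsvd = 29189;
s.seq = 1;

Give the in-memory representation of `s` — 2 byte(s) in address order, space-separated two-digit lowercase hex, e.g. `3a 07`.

rsvd:15 = 29189 → 0x7205 << 1 → word 0xe40a
seq:1 = 1 → 0x1 << 0 → word 0xe40b
word = 0xe40b → big-endian bytes:
  [0]=0xe4  [1]=0x0b

e4 0b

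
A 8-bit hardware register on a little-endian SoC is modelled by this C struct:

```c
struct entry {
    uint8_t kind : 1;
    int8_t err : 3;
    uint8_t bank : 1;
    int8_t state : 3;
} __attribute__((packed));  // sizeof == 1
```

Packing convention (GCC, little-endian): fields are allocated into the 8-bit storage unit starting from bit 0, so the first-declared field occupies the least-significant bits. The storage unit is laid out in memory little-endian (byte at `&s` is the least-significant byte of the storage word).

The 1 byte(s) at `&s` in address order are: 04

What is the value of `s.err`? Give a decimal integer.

[0]=0x04 (little-endian) → word 0x04
kind [0+:1] = (word>>0) & 0x1 = 0
err [1+:3] = (word>>1) & 0x7 = 2  ←
bank [4+:1] = (word>>4) & 0x1 = 0
state [5+:3] = (word>>5) & 0x7 = 0
err signed 3b, MSB=0: value = 2

2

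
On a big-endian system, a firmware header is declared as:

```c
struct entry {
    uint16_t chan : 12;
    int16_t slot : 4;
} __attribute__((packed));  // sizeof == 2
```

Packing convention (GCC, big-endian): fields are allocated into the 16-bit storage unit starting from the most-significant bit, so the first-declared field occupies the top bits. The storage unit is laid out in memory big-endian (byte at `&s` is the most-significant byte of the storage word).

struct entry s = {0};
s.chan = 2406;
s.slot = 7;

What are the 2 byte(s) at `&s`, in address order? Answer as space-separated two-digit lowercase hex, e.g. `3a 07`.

96 67

chan:12 = 2406 → 0x966 << 4 → word 0x9660
slot:4 = 7 → 0x7 << 0 → word 0x9667
word = 0x9667 → big-endian bytes:
  [0]=0x96  [1]=0x67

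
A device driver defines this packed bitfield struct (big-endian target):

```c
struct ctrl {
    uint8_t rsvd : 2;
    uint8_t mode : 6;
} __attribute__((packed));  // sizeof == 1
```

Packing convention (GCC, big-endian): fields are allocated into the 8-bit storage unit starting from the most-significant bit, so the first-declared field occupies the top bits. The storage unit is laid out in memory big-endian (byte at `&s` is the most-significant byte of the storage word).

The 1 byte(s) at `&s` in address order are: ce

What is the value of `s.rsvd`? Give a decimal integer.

3

[0]=0xce (big-endian) → word 0xce
rsvd:2 @ bit 6 → (0xce>>6)&0x3 = 0x3  ←
mode:6 @ bit 0 → (0xce>>0)&0x3f = 0xe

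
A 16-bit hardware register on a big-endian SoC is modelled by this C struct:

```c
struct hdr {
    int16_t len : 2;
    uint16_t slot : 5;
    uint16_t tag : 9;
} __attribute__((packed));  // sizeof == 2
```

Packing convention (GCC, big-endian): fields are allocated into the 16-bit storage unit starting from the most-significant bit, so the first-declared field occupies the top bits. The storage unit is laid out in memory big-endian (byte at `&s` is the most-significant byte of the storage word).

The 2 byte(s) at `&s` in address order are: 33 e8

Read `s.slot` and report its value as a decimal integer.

[0]=0x33 [1]=0xe8 (big-endian) → word 0x33e8
len [14+:2] = (word>>14) & 0x3 = 0
slot [9+:5] = (word>>9) & 0x1f = 25  ←
tag [0+:9] = (word>>0) & 0x1ff = 488

25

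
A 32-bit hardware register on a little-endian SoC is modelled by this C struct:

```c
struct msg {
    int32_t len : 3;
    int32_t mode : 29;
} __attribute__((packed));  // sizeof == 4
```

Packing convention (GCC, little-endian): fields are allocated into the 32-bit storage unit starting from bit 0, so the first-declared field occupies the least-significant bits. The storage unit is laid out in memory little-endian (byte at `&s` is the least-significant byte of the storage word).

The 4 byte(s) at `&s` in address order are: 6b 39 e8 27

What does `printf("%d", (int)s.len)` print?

[0]=0x6b [1]=0x39 [2]=0xe8 [3]=0x27 (little-endian) → word 0x27e8396b
len:3 @ bit 0 → (0x27e8396b>>0)&0x7 = 0x3  ←
mode:29 @ bit 3 → (0x27e8396b>>3)&0x1fffffff = 0x4fd072d
len signed 3b, MSB=0: value = 3

3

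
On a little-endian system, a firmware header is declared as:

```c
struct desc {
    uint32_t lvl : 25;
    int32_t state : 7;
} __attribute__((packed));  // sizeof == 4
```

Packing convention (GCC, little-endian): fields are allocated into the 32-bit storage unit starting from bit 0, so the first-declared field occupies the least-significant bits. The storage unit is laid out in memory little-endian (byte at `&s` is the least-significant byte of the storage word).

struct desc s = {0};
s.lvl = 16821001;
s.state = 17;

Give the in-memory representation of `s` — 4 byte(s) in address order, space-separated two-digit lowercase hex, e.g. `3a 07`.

09 ab 00 23

[0+:25] lvl=16821001 & 0x1ffffff = 0x100ab09; word=0x0100ab09
[25+:7] state=17 & 0x7f = 0x11; word=0x2300ab09
word = 0x2300ab09 → little-endian bytes:
  [0]=0x09  [1]=0xab  [2]=0x00  [3]=0x23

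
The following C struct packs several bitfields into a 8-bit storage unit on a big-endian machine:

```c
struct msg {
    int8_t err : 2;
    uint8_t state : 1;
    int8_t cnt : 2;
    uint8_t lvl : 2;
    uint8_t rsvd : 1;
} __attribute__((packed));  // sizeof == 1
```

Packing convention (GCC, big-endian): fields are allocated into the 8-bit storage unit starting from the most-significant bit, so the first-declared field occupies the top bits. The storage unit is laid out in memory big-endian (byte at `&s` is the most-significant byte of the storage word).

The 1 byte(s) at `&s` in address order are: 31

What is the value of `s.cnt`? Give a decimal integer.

-2

[0]=0x31 (big-endian) → word 0x31
err:2 @ bit 6 → (0x31>>6)&0x3 = 0x0
state:1 @ bit 5 → (0x31>>5)&0x1 = 0x1
cnt:2 @ bit 3 → (0x31>>3)&0x3 = 0x2  ←
lvl:2 @ bit 1 → (0x31>>1)&0x3 = 0x0
rsvd:1 @ bit 0 → (0x31>>0)&0x1 = 0x1
cnt signed 2b, MSB=1: 2 - 4 = -2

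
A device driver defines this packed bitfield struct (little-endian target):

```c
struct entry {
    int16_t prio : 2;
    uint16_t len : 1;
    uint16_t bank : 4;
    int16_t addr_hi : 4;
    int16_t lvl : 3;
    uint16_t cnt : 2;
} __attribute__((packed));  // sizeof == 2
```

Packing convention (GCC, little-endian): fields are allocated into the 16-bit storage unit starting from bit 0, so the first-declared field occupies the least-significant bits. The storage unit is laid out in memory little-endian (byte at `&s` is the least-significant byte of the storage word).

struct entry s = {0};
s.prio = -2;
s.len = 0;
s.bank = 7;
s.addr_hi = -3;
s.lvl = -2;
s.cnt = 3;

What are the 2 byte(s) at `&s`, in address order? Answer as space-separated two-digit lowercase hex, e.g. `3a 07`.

prio (2b) val=-2 bits=0x2 at bit 0: 0x0002
len (1b) val=0 bits=0x0 at bit 2: 0x0002
bank (4b) val=7 bits=0x7 at bit 3: 0x003a
addr_hi (4b) val=-3 bits=0xd at bit 7: 0x06ba
lvl (3b) val=-2 bits=0x6 at bit 11: 0x36ba
cnt (2b) val=3 bits=0x3 at bit 14: 0xf6ba
word = 0xf6ba → little-endian bytes:
  [0]=0xba  [1]=0xf6

ba f6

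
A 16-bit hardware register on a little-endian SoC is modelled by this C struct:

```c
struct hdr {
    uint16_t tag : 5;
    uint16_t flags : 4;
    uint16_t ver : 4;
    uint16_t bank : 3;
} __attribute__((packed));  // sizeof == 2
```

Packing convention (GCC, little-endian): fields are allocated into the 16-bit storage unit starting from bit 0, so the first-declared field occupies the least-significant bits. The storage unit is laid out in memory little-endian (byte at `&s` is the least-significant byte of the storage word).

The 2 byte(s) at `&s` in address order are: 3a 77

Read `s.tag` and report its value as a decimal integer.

[0]=0x3a [1]=0x77 (little-endian) → word 0x773a
tag [0+:5] = (word>>0) & 0x1f = 26  ←
flags [5+:4] = (word>>5) & 0xf = 9
ver [9+:4] = (word>>9) & 0xf = 11
bank [13+:3] = (word>>13) & 0x7 = 3

26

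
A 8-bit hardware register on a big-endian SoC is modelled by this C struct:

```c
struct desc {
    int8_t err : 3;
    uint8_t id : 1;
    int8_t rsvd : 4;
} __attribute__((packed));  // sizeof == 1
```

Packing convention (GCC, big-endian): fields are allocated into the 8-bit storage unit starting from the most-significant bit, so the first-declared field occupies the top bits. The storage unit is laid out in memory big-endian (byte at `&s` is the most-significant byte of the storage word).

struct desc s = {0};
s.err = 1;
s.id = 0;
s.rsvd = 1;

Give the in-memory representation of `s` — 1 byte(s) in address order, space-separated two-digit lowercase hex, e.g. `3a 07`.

[5+:3] err=1 & 0x7 = 0x1; word=0x20
[4+:1] id=0 & 0x1 = 0x0; word=0x20
[0+:4] rsvd=1 & 0xf = 0x1; word=0x21
word = 0x21 → big-endian bytes:
  [0]=0x21

21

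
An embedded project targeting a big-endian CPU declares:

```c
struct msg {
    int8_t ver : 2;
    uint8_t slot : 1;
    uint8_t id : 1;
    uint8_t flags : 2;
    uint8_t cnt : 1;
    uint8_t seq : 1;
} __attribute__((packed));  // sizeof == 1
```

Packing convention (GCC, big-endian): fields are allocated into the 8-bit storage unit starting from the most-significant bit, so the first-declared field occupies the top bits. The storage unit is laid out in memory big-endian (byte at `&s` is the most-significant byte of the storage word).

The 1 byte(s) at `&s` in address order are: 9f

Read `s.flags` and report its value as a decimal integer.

3

[0]=0x9f (big-endian) → word 0x9f
ver [6+:2] = (word>>6) & 0x3 = 2
slot [5+:1] = (word>>5) & 0x1 = 0
id [4+:1] = (word>>4) & 0x1 = 1
flags [2+:2] = (word>>2) & 0x3 = 3  ←
cnt [1+:1] = (word>>1) & 0x1 = 1
seq [0+:1] = (word>>0) & 0x1 = 1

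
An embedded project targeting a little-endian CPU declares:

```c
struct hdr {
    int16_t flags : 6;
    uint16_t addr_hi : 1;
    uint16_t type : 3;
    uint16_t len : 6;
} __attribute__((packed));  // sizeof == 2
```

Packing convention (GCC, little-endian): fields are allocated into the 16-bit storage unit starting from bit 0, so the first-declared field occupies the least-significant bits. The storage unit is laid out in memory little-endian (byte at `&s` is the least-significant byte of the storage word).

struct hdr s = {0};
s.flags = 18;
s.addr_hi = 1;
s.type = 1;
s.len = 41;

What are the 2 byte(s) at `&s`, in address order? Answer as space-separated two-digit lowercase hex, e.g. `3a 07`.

d2 a4

flags:6 = 18 → 0x12 << 0 → word 0x0012
addr_hi:1 = 1 → 0x1 << 6 → word 0x0052
type:3 = 1 → 0x1 << 7 → word 0x00d2
len:6 = 41 → 0x29 << 10 → word 0xa4d2
word = 0xa4d2 → little-endian bytes:
  [0]=0xd2  [1]=0xa4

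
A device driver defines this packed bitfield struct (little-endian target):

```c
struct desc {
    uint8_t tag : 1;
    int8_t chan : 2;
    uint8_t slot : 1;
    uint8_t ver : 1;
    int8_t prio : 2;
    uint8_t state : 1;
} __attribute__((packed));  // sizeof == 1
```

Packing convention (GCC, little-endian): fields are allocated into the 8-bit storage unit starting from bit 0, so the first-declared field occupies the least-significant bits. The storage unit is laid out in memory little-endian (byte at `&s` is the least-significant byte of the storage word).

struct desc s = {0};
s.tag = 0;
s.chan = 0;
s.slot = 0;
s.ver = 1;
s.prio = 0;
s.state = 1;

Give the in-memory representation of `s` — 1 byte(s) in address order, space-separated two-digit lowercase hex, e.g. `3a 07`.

90

[0+:1] tag=0 & 0x1 = 0x0; word=0x00
[1+:2] chan=0 & 0x3 = 0x0; word=0x00
[3+:1] slot=0 & 0x1 = 0x0; word=0x00
[4+:1] ver=1 & 0x1 = 0x1; word=0x10
[5+:2] prio=0 & 0x3 = 0x0; word=0x10
[7+:1] state=1 & 0x1 = 0x1; word=0x90
word = 0x90 → little-endian bytes:
  [0]=0x90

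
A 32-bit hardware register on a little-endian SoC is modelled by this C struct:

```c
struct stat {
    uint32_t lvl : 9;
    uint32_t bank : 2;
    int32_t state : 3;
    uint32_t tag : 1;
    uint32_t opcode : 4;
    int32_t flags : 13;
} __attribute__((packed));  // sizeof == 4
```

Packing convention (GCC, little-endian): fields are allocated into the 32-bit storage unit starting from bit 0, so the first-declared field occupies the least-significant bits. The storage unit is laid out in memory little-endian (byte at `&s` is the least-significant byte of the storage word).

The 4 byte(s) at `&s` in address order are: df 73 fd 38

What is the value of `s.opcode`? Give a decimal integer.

10

[0]=0xdf [1]=0x73 [2]=0xfd [3]=0x38 (little-endian) → word 0x38fd73df
lvl:9 @ bit 0 → (0x38fd73df>>0)&0x1ff = 0x1df
bank:2 @ bit 9 → (0x38fd73df>>9)&0x3 = 0x1
state:3 @ bit 11 → (0x38fd73df>>11)&0x7 = 0x6
tag:1 @ bit 14 → (0x38fd73df>>14)&0x1 = 0x1
opcode:4 @ bit 15 → (0x38fd73df>>15)&0xf = 0xa  ←
flags:13 @ bit 19 → (0x38fd73df>>19)&0x1fff = 0x71f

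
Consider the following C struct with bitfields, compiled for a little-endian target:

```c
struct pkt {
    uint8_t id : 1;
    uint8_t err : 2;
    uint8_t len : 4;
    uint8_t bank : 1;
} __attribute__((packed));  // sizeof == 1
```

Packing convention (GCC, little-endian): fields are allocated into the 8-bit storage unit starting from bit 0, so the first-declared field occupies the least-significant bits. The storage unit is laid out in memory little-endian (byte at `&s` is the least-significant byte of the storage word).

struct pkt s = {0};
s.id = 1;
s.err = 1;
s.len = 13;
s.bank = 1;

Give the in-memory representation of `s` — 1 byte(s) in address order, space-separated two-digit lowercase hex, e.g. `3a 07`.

[0+:1] id=1 & 0x1 = 0x1; word=0x01
[1+:2] err=1 & 0x3 = 0x1; word=0x03
[3+:4] len=13 & 0xf = 0xd; word=0x6b
[7+:1] bank=1 & 0x1 = 0x1; word=0xeb
word = 0xeb → little-endian bytes:
  [0]=0xeb

eb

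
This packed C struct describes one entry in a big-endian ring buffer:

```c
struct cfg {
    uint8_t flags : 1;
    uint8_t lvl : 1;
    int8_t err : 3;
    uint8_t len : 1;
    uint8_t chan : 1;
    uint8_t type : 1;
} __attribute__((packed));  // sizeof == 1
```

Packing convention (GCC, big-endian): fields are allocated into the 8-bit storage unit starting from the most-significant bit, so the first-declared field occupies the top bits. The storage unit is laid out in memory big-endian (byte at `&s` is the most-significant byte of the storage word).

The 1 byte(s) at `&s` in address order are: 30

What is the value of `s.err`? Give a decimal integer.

-2

[0]=0x30 (big-endian) → word 0x30
flags:1 @ bit 7 → (0x30>>7)&0x1 = 0x0
lvl:1 @ bit 6 → (0x30>>6)&0x1 = 0x0
err:3 @ bit 3 → (0x30>>3)&0x7 = 0x6  ←
len:1 @ bit 2 → (0x30>>2)&0x1 = 0x0
chan:1 @ bit 1 → (0x30>>1)&0x1 = 0x0
type:1 @ bit 0 → (0x30>>0)&0x1 = 0x0
err signed 3b, MSB=1: 6 - 8 = -2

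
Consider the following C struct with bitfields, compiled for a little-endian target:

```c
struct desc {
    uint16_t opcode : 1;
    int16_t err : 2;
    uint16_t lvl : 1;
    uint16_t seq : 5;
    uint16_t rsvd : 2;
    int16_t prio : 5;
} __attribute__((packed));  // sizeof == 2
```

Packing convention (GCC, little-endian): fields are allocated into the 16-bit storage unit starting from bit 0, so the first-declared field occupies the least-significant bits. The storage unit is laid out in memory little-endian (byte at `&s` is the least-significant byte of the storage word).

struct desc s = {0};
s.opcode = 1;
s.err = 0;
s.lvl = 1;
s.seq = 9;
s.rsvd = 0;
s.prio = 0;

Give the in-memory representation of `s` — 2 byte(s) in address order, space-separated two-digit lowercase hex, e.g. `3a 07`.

[0+:1] opcode=1 & 0x1 = 0x1; word=0x0001
[1+:2] err=0 & 0x3 = 0x0; word=0x0001
[3+:1] lvl=1 & 0x1 = 0x1; word=0x0009
[4+:5] seq=9 & 0x1f = 0x9; word=0x0099
[9+:2] rsvd=0 & 0x3 = 0x0; word=0x0099
[11+:5] prio=0 & 0x1f = 0x0; word=0x0099
word = 0x0099 → little-endian bytes:
  [0]=0x99  [1]=0x00

99 00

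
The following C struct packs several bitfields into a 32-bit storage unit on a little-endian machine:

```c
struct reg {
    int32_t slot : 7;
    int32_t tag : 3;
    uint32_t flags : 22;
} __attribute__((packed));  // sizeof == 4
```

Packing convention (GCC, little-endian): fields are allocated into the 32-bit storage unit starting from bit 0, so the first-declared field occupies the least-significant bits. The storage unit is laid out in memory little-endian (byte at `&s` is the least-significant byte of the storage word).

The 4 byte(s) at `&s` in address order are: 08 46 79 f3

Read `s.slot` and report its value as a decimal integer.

[0]=0x08 [1]=0x46 [2]=0x79 [3]=0xf3 (little-endian) → word 0xf3794608
slot:7 @ bit 0 → (0xf3794608>>0)&0x7f = 0x8  ←
tag:3 @ bit 7 → (0xf3794608>>7)&0x7 = 0x4
flags:22 @ bit 10 → (0xf3794608>>10)&0x3fffff = 0x3cde51
slot signed 7b, MSB=0: value = 8

8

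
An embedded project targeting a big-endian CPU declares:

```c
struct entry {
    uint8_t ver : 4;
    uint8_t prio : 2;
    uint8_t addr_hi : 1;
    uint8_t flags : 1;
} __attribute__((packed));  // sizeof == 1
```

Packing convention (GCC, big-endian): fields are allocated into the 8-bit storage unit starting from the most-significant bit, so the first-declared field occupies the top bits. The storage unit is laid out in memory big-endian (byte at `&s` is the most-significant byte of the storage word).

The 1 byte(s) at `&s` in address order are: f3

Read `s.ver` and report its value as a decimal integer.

[0]=0xf3 (big-endian) → word 0xf3
ver:4 @ bit 4 → (0xf3>>4)&0xf = 0xf  ←
prio:2 @ bit 2 → (0xf3>>2)&0x3 = 0x0
addr_hi:1 @ bit 1 → (0xf3>>1)&0x1 = 0x1
flags:1 @ bit 0 → (0xf3>>0)&0x1 = 0x1

15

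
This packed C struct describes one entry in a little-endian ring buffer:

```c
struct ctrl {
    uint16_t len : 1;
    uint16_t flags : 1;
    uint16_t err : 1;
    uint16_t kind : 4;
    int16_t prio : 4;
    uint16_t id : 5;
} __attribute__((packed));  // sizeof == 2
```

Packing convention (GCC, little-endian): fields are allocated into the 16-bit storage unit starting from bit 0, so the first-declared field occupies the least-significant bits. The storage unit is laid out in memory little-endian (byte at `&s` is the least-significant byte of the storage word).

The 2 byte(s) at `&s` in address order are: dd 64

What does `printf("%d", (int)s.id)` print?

12

[0]=0xdd [1]=0x64 (little-endian) → word 0x64dd
len [0+:1] = (word>>0) & 0x1 = 1
flags [1+:1] = (word>>1) & 0x1 = 0
err [2+:1] = (word>>2) & 0x1 = 1
kind [3+:4] = (word>>3) & 0xf = 11
prio [7+:4] = (word>>7) & 0xf = 9
id [11+:5] = (word>>11) & 0x1f = 12  ←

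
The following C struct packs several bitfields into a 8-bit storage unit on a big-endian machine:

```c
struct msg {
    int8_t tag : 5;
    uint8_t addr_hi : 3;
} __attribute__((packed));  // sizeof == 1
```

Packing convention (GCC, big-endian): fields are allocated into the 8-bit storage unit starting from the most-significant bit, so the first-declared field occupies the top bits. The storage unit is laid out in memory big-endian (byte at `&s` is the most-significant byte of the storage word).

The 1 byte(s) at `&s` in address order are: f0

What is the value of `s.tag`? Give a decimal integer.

[0]=0xf0 (big-endian) → word 0xf0
tag [3+:5] = (word>>3) & 0x1f = 30  ←
addr_hi [0+:3] = (word>>0) & 0x7 = 0
tag signed 5b, MSB=1: 30 - 32 = -2

-2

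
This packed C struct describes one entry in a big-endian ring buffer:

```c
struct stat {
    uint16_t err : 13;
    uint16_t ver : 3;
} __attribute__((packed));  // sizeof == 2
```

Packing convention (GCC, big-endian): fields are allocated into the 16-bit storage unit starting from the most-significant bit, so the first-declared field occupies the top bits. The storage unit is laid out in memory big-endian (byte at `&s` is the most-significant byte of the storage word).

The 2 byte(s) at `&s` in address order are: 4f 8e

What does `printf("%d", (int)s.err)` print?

[0]=0x4f [1]=0x8e (big-endian) → word 0x4f8e
err:13 @ bit 3 → (0x4f8e>>3)&0x1fff = 0x9f1  ←
ver:3 @ bit 0 → (0x4f8e>>0)&0x7 = 0x6

2545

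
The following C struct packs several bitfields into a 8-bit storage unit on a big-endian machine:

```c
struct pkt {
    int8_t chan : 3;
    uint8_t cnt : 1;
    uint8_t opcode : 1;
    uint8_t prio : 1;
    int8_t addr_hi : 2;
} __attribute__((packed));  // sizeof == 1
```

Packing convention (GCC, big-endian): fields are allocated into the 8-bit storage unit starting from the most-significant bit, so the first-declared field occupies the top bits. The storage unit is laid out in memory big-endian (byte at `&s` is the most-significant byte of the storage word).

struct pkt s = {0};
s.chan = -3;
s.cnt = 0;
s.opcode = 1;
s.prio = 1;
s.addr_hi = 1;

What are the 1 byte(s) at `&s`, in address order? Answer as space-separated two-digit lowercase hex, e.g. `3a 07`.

[5+:3] chan=-3 & 0x7 = 0x5; word=0xa0
[4+:1] cnt=0 & 0x1 = 0x0; word=0xa0
[3+:1] opcode=1 & 0x1 = 0x1; word=0xa8
[2+:1] prio=1 & 0x1 = 0x1; word=0xac
[0+:2] addr_hi=1 & 0x3 = 0x1; word=0xad
word = 0xad → big-endian bytes:
  [0]=0xad

ad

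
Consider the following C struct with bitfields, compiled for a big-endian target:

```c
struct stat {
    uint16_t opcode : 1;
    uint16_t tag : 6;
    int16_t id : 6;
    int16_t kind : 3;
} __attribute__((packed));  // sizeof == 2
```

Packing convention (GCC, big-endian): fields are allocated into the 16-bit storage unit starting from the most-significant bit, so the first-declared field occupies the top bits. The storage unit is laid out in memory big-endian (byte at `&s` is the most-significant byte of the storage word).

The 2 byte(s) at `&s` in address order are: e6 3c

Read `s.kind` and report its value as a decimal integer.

-4

[0]=0xe6 [1]=0x3c (big-endian) → word 0xe63c
opcode:1 @ bit 15 → (0xe63c>>15)&0x1 = 0x1
tag:6 @ bit 9 → (0xe63c>>9)&0x3f = 0x33
id:6 @ bit 3 → (0xe63c>>3)&0x3f = 0x7
kind:3 @ bit 0 → (0xe63c>>0)&0x7 = 0x4  ←
kind signed 3b, MSB=1: 4 - 8 = -4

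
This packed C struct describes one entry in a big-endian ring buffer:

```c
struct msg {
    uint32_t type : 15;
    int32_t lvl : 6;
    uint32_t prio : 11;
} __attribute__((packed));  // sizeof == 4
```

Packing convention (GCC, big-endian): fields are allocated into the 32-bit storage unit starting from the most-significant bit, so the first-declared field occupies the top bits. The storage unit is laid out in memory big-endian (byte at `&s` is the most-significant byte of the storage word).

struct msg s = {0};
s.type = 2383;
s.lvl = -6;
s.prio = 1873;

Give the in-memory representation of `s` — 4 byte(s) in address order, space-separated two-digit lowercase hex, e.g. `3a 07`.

[17+:15] type=2383 & 0x7fff = 0x94f; word=0x129e0000
[11+:6] lvl=-6 & 0x3f = 0x3a; word=0x129fd000
[0+:11] prio=1873 & 0x7ff = 0x751; word=0x129fd751
word = 0x129fd751 → big-endian bytes:
  [0]=0x12  [1]=0x9f  [2]=0xd7  [3]=0x51

12 9f d7 51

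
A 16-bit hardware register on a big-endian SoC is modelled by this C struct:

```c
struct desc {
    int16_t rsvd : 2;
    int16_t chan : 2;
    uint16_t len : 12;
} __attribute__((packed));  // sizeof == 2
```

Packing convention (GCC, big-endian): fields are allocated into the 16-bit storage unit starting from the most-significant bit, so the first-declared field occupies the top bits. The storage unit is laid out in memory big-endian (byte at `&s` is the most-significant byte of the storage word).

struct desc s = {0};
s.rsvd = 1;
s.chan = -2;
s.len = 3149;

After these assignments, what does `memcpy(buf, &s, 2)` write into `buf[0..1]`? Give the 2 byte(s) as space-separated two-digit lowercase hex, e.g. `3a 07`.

6c 4d

rsvd:2 = 1 → 0x1 << 14 → word 0x4000
chan:2 = -2 → 0x2 << 12 → word 0x6000
len:12 = 3149 → 0xc4d << 0 → word 0x6c4d
word = 0x6c4d → big-endian bytes:
  [0]=0x6c  [1]=0x4d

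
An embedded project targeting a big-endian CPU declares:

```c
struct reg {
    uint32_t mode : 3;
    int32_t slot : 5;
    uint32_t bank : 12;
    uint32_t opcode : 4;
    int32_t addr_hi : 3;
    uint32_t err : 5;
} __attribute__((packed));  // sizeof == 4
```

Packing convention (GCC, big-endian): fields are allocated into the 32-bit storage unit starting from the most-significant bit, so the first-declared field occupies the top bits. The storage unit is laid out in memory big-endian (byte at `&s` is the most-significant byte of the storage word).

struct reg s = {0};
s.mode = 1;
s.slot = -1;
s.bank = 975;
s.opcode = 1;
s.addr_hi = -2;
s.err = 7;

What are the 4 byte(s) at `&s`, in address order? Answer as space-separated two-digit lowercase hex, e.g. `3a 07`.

3f 3c f1 c7

mode (3b) val=1 bits=0x1 at bit 29: 0x20000000
slot (5b) val=-1 bits=0x1f at bit 24: 0x3f000000
bank (12b) val=975 bits=0x3cf at bit 12: 0x3f3cf000
opcode (4b) val=1 bits=0x1 at bit 8: 0x3f3cf100
addr_hi (3b) val=-2 bits=0x6 at bit 5: 0x3f3cf1c0
err (5b) val=7 bits=0x7 at bit 0: 0x3f3cf1c7
word = 0x3f3cf1c7 → big-endian bytes:
  [0]=0x3f  [1]=0x3c  [2]=0xf1  [3]=0xc7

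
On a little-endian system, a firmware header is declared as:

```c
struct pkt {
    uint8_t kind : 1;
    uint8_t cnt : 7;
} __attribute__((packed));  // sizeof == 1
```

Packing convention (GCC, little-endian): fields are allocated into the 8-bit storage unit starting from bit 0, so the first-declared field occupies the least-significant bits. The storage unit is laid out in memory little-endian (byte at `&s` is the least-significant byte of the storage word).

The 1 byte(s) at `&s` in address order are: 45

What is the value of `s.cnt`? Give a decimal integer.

34

[0]=0x45 (little-endian) → word 0x45
kind [0+:1] = (word>>0) & 0x1 = 1
cnt [1+:7] = (word>>1) & 0x7f = 34  ←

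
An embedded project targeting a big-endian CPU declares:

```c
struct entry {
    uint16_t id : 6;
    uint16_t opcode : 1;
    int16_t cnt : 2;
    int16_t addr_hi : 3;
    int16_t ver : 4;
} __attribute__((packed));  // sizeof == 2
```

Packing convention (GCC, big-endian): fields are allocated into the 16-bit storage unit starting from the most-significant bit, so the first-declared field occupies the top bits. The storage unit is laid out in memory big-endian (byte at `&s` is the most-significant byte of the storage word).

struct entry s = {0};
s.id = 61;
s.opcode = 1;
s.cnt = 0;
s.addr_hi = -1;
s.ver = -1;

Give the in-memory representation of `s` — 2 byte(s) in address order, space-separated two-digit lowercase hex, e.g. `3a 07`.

[10+:6] id=61 & 0x3f = 0x3d; word=0xf400
[9+:1] opcode=1 & 0x1 = 0x1; word=0xf600
[7+:2] cnt=0 & 0x3 = 0x0; word=0xf600
[4+:3] addr_hi=-1 & 0x7 = 0x7; word=0xf670
[0+:4] ver=-1 & 0xf = 0xf; word=0xf67f
word = 0xf67f → big-endian bytes:
  [0]=0xf6  [1]=0x7f

f6 7f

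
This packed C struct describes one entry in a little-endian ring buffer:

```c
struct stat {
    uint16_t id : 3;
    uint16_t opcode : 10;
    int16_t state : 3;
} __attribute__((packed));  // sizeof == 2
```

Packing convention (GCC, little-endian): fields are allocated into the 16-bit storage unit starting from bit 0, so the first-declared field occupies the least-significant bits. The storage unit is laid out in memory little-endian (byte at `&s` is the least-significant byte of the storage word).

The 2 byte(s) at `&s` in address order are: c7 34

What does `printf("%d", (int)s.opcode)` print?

664

[0]=0xc7 [1]=0x34 (little-endian) → word 0x34c7
id [0+:3] = (word>>0) & 0x7 = 7
opcode [3+:10] = (word>>3) & 0x3ff = 664  ←
state [13+:3] = (word>>13) & 0x7 = 1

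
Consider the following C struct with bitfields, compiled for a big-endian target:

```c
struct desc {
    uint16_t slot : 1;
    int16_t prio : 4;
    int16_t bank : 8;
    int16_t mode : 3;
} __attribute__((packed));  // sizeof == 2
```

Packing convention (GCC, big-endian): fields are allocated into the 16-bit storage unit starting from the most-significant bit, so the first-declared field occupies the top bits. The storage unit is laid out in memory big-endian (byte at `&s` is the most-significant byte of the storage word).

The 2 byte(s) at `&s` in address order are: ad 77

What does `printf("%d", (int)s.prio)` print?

[0]=0xad [1]=0x77 (big-endian) → word 0xad77
slot [15+:1] = (word>>15) & 0x1 = 1
prio [11+:4] = (word>>11) & 0xf = 5  ←
bank [3+:8] = (word>>3) & 0xff = 174
mode [0+:3] = (word>>0) & 0x7 = 7
prio signed 4b, MSB=0: value = 5

5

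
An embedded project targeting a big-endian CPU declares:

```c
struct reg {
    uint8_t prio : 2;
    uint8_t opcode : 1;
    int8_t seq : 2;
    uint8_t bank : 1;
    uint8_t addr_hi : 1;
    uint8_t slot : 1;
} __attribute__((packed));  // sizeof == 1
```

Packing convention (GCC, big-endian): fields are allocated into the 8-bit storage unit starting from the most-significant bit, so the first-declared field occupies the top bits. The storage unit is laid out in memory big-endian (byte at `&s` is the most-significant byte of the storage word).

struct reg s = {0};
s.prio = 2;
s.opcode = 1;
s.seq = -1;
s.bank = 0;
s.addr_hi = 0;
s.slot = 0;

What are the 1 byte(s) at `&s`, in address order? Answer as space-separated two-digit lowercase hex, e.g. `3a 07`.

b8

prio (2b) val=2 bits=0x2 at bit 6: 0x80
opcode (1b) val=1 bits=0x1 at bit 5: 0xa0
seq (2b) val=-1 bits=0x3 at bit 3: 0xb8
bank (1b) val=0 bits=0x0 at bit 2: 0xb8
addr_hi (1b) val=0 bits=0x0 at bit 1: 0xb8
slot (1b) val=0 bits=0x0 at bit 0: 0xb8
word = 0xb8 → big-endian bytes:
  [0]=0xb8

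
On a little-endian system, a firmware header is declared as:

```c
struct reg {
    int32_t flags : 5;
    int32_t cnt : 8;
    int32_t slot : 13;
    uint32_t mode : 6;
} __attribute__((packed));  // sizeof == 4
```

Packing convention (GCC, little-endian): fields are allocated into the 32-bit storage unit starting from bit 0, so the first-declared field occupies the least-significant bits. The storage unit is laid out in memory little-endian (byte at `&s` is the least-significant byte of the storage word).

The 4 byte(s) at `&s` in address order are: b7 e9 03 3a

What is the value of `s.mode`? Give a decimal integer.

14

[0]=0xb7 [1]=0xe9 [2]=0x03 [3]=0x3a (little-endian) → word 0x3a03e9b7
flags [0+:5] = (word>>0) & 0x1f = 23
cnt [5+:8] = (word>>5) & 0xff = 77
slot [13+:13] = (word>>13) & 0x1fff = 4127
mode [26+:6] = (word>>26) & 0x3f = 14  ←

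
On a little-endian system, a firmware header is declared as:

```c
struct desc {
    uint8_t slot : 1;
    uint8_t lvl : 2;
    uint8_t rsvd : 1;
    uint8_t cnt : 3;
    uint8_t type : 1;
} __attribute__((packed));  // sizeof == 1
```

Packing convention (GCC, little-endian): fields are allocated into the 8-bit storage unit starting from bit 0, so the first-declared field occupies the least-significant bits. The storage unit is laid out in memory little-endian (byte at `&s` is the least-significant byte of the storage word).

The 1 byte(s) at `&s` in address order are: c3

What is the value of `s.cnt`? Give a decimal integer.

[0]=0xc3 (little-endian) → word 0xc3
slot:1 @ bit 0 → (0xc3>>0)&0x1 = 0x1
lvl:2 @ bit 1 → (0xc3>>1)&0x3 = 0x1
rsvd:1 @ bit 3 → (0xc3>>3)&0x1 = 0x0
cnt:3 @ bit 4 → (0xc3>>4)&0x7 = 0x4  ←
type:1 @ bit 7 → (0xc3>>7)&0x1 = 0x1

4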